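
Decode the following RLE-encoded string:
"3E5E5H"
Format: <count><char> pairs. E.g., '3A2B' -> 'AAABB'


Expanding each <count><char> pair:
  3E -> 'EEE'
  5E -> 'EEEEE'
  5H -> 'HHHHH'

Decoded = EEEEEEEEHHHHH


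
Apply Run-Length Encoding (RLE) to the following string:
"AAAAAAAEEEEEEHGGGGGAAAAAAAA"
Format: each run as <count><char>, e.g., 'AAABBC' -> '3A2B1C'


Scanning runs left to right:
  i=0: run of 'A' x 7 -> '7A'
  i=7: run of 'E' x 6 -> '6E'
  i=13: run of 'H' x 1 -> '1H'
  i=14: run of 'G' x 5 -> '5G'
  i=19: run of 'A' x 8 -> '8A'

RLE = 7A6E1H5G8A


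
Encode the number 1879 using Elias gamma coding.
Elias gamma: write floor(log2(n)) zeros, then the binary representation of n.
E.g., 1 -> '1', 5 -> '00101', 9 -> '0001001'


num_bits = floor(log2(1879)) + 1 = 11
leading_zeros = num_bits - 1 = 10
binary(1879) = 11101010111

Elias gamma(1879) = '0000000000' + '11101010111' = 000000000011101010111 (21 bits)


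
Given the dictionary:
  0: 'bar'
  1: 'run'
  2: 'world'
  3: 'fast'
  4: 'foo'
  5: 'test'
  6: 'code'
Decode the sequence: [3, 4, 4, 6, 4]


Look up each index in the dictionary:
  3 -> 'fast'
  4 -> 'foo'
  4 -> 'foo'
  6 -> 'code'
  4 -> 'foo'

Decoded: "fast foo foo code foo"


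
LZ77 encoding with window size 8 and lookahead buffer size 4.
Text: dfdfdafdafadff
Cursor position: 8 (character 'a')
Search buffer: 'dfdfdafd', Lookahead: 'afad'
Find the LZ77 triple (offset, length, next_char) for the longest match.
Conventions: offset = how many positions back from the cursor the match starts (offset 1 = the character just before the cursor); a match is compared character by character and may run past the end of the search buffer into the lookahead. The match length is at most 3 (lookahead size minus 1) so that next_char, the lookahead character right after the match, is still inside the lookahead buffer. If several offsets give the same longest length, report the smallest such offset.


Try each offset into the search buffer:
  offset=1 (pos 7, char 'd'): match length 0
  offset=2 (pos 6, char 'f'): match length 0
  offset=3 (pos 5, char 'a'): match length 2
  offset=4 (pos 4, char 'd'): match length 0
  offset=5 (pos 3, char 'f'): match length 0
  offset=6 (pos 2, char 'd'): match length 0
  offset=7 (pos 1, char 'f'): match length 0
  offset=8 (pos 0, char 'd'): match length 0
Longest match has length 2 at offset 3.
next_char = character at position 8 + 2 = 10 -> 'a'

Best match: offset=3, length=2 (matching 'af' starting at position 5)
LZ77 triple: (3, 2, 'a')


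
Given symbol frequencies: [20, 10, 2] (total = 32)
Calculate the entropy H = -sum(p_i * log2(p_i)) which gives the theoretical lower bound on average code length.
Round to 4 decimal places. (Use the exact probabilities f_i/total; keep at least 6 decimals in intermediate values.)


Per-symbol terms -p_i * log2(p_i) with p_i = f_i/32:
  p = 20/32 = 0.625000: log2(p) = -0.678072, -p*log2(p) = 0.423795
  p = 10/32 = 0.312500: log2(p) = -1.678072, -p*log2(p) = 0.524397
  p = 2/32 = 0.062500: log2(p) = -4.000000, -p*log2(p) = 0.250000
H = 0.423795 + 0.524397 + 0.250000 = 1.198192

H = 1.1982 bits/symbol


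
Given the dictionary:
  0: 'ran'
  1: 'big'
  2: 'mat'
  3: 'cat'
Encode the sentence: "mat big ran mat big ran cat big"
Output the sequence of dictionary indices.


Look up each word in the dictionary:
  'mat' -> 2
  'big' -> 1
  'ran' -> 0
  'mat' -> 2
  'big' -> 1
  'ran' -> 0
  'cat' -> 3
  'big' -> 1

Encoded: [2, 1, 0, 2, 1, 0, 3, 1]


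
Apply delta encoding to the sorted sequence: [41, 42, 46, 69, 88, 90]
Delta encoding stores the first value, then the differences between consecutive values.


First value: 41
Deltas:
  42 - 41 = 1
  46 - 42 = 4
  69 - 46 = 23
  88 - 69 = 19
  90 - 88 = 2


Delta encoded: [41, 1, 4, 23, 19, 2]


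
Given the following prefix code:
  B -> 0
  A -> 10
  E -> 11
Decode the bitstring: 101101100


Decoding step by step:
Bits 10 -> A
Bits 11 -> E
Bits 0 -> B
Bits 11 -> E
Bits 0 -> B
Bits 0 -> B


Decoded message: AEBEBB


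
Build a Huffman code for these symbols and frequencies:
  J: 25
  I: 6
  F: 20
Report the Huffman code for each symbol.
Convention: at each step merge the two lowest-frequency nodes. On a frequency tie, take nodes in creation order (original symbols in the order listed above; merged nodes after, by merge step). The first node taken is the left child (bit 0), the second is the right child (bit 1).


Huffman tree construction:
Step 1: Merge I(6) + F(20) = 26
Step 2: Merge J(25) + (I+F)(26) = 51
Read each symbol's code off the tree from the root (left child = 0, right child = 1).

Codes:
  J: 0 (length 1)
  I: 10 (length 2)
  F: 11 (length 2)
Average code length: 77/51 = 1.5098 bits/symbol


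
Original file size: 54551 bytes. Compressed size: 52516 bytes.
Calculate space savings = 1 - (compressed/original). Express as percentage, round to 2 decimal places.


ratio = compressed/original = 52516/54551 = 0.962695
savings = 1 - ratio = 1 - 0.962695 = 0.037305
as a percentage: 0.037305 * 100 = 3.73%

Space savings = 1 - 52516/54551 = 3.73%


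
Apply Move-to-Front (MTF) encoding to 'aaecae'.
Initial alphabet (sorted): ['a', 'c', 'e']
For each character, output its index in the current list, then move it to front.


MTF encoding:
'a': index 0 in ['a', 'c', 'e'] -> ['a', 'c', 'e']
'a': index 0 in ['a', 'c', 'e'] -> ['a', 'c', 'e']
'e': index 2 in ['a', 'c', 'e'] -> ['e', 'a', 'c']
'c': index 2 in ['e', 'a', 'c'] -> ['c', 'e', 'a']
'a': index 2 in ['c', 'e', 'a'] -> ['a', 'c', 'e']
'e': index 2 in ['a', 'c', 'e'] -> ['e', 'a', 'c']


Output: [0, 0, 2, 2, 2, 2]


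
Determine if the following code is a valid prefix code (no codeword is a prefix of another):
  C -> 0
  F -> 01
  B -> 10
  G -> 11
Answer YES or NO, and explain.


Checking each pair (does one codeword prefix another?):
  C='0' vs F='01': prefix -- VIOLATION

NO -- this is NOT a valid prefix code. C (0) is a prefix of F (01).


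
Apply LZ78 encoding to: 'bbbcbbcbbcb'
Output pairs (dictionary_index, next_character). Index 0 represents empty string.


LZ78 encoding steps:
Dictionary: {0: ''}
Step 1: w='' (idx 0), next='b' -> output (0, 'b'), add 'b' as idx 1
Step 2: w='b' (idx 1), next='b' -> output (1, 'b'), add 'bb' as idx 2
Step 3: w='' (idx 0), next='c' -> output (0, 'c'), add 'c' as idx 3
Step 4: w='bb' (idx 2), next='c' -> output (2, 'c'), add 'bbc' as idx 4
Step 5: w='bbc' (idx 4), next='b' -> output (4, 'b'), add 'bbcb' as idx 5


Encoded: [(0, 'b'), (1, 'b'), (0, 'c'), (2, 'c'), (4, 'b')]


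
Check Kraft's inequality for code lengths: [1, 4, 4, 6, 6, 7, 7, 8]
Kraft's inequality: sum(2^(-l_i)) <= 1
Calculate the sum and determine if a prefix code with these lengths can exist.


Sum = 2^(-1) + 2^(-4) + 2^(-4) + 2^(-6) + 2^(-6) + 2^(-7) + 2^(-7) + 2^(-8)
    = 0.5 + 0.0625 + 0.0625 + 0.015625 + 0.015625 + 0.0078125 + 0.0078125 + 0.00390625
    = 173/256 = 0.67578125
Since 0.67578125 <= 1, Kraft's inequality IS satisfied.
A prefix code with these lengths CAN exist.

Kraft sum = 0.67578125. Satisfied.


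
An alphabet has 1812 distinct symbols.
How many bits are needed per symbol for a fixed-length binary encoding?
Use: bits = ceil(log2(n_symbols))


log2(1812) = 10.8234
Bracket: 2^10 = 1024 < 1812 <= 2^11 = 2048
So ceil(log2(1812)) = 11

bits = ceil(log2(1812)) = ceil(10.8234) = 11 bits


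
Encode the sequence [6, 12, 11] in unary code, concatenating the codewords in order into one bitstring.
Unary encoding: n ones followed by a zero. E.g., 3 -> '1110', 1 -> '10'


Encode each number as n ones followed by a terminating 0:
  6 -> 1111110 (7 bits)
  12 -> 1111111111110 (13 bits)
  11 -> 111111111110 (12 bits)
Total length = 7 + 13 + 12 = 32 bits.

Unary([6, 12, 11]) = 11111101111111111110111111111110 (32 bits)


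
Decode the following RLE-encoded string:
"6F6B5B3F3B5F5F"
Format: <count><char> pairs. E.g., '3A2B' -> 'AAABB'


Expanding each <count><char> pair:
  6F -> 'FFFFFF'
  6B -> 'BBBBBB'
  5B -> 'BBBBB'
  3F -> 'FFF'
  3B -> 'BBB'
  5F -> 'FFFFF'
  5F -> 'FFFFF'

Decoded = FFFFFFBBBBBBBBBBBFFFBBBFFFFFFFFFF


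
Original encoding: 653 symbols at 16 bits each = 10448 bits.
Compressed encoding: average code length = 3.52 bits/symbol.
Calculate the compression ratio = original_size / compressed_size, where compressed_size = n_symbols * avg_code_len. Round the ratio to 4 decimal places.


original_size = n_symbols * orig_bits = 653 * 16 = 10448 bits
compressed_size = n_symbols * avg_code_len = 653 * 3.52 = 2298.56 bits
ratio = original_size / compressed_size = 10448 / 2298.56 = 4.5455

Compression ratio = 4.5455


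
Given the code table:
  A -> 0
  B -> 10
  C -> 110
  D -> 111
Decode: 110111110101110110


Decoding:
110 -> C
111 -> D
110 -> C
10 -> B
111 -> D
0 -> A
110 -> C


Result: CDCBDAC


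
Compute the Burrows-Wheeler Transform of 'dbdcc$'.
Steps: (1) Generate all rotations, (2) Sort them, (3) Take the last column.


Rotations (sorted):
  0: $dbdcc -> last char: c
  1: bdcc$d -> last char: d
  2: c$dbdc -> last char: c
  3: cc$dbd -> last char: d
  4: dbdcc$ -> last char: $
  5: dcc$db -> last char: b


BWT = cdcd$b


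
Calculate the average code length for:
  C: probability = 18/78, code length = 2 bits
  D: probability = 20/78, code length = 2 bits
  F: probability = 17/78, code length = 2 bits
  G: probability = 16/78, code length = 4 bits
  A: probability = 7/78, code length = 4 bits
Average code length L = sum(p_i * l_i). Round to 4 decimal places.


Weighted contributions p_i * l_i:
  C: (18/78) * 2 = 36/78
  D: (20/78) * 2 = 40/78
  F: (17/78) * 2 = 34/78
  G: (16/78) * 4 = 64/78
  A: (7/78) * 4 = 28/78
Sum = (36 + 40 + 34 + 64 + 28)/78 = 202/78

L = 202/78 = 2.5897 bits/symbol


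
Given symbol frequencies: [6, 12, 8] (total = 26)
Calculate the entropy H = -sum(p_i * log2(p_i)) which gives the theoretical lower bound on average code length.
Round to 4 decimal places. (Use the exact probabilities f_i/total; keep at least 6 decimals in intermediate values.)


Per-symbol terms -p_i * log2(p_i) with p_i = f_i/26:
  p = 6/26 = 0.230769: log2(p) = -2.115477, -p*log2(p) = 0.488187
  p = 12/26 = 0.461538: log2(p) = -1.115477, -p*log2(p) = 0.514836
  p = 8/26 = 0.307692: log2(p) = -1.700440, -p*log2(p) = 0.523212
H = 0.488187 + 0.514836 + 0.523212 = 1.526235

H = 1.5262 bits/symbol


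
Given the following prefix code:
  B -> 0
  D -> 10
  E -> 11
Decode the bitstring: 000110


Decoding step by step:
Bits 0 -> B
Bits 0 -> B
Bits 0 -> B
Bits 11 -> E
Bits 0 -> B


Decoded message: BBBEB


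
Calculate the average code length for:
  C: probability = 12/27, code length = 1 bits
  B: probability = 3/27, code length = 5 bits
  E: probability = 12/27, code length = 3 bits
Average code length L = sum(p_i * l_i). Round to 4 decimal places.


Weighted contributions p_i * l_i:
  C: (12/27) * 1 = 12/27
  B: (3/27) * 5 = 15/27
  E: (12/27) * 3 = 36/27
Sum = (12 + 15 + 36)/27 = 63/27

L = 63/27 = 2.3333 bits/symbol


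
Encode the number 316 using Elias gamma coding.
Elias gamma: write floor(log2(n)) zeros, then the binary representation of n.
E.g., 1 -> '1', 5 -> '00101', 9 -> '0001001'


num_bits = floor(log2(316)) + 1 = 9
leading_zeros = num_bits - 1 = 8
binary(316) = 100111100

Elias gamma(316) = '00000000' + '100111100' = 00000000100111100 (17 bits)


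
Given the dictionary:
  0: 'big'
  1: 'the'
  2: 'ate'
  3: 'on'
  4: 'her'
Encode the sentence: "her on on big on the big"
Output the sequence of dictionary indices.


Look up each word in the dictionary:
  'her' -> 4
  'on' -> 3
  'on' -> 3
  'big' -> 0
  'on' -> 3
  'the' -> 1
  'big' -> 0

Encoded: [4, 3, 3, 0, 3, 1, 0]


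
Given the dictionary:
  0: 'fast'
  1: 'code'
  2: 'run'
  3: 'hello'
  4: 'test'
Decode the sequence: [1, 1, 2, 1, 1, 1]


Look up each index in the dictionary:
  1 -> 'code'
  1 -> 'code'
  2 -> 'run'
  1 -> 'code'
  1 -> 'code'
  1 -> 'code'

Decoded: "code code run code code code"


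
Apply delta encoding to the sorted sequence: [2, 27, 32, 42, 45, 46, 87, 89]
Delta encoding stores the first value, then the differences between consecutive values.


First value: 2
Deltas:
  27 - 2 = 25
  32 - 27 = 5
  42 - 32 = 10
  45 - 42 = 3
  46 - 45 = 1
  87 - 46 = 41
  89 - 87 = 2


Delta encoded: [2, 25, 5, 10, 3, 1, 41, 2]


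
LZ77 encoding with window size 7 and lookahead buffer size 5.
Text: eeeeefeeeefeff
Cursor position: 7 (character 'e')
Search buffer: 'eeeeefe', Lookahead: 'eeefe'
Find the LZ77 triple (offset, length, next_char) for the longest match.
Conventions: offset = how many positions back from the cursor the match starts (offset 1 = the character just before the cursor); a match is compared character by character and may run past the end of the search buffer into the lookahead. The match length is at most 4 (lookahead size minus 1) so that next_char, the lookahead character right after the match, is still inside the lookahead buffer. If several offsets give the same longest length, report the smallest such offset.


Try each offset into the search buffer:
  offset=1 (pos 6, char 'e'): match length 3
  offset=2 (pos 5, char 'f'): match length 0
  offset=3 (pos 4, char 'e'): match length 1
  offset=4 (pos 3, char 'e'): match length 2
  offset=5 (pos 2, char 'e'): match length 4
  offset=6 (pos 1, char 'e'): match length 3
  offset=7 (pos 0, char 'e'): match length 3
Longest match has length 4 at offset 5.
next_char = character at position 7 + 4 = 11 -> 'e'

Best match: offset=5, length=4 (matching 'eeef' starting at position 2)
LZ77 triple: (5, 4, 'e')


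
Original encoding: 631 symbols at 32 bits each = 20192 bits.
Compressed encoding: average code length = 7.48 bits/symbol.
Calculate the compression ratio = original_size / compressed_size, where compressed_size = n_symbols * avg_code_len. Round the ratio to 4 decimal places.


original_size = n_symbols * orig_bits = 631 * 32 = 20192 bits
compressed_size = n_symbols * avg_code_len = 631 * 7.48 = 4719.88 bits
ratio = original_size / compressed_size = 20192 / 4719.88 = 4.2781

Compression ratio = 4.2781


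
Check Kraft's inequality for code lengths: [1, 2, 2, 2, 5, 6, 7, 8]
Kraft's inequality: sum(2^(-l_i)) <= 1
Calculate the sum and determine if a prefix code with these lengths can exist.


Sum = 2^(-1) + 2^(-2) + 2^(-2) + 2^(-2) + 2^(-5) + 2^(-6) + 2^(-7) + 2^(-8)
    = 0.5 + 0.25 + 0.25 + 0.25 + 0.03125 + 0.015625 + 0.0078125 + 0.00390625
    = 335/256 = 1.30859375
Since 1.30859375 > 1, Kraft's inequality is NOT satisfied.
A prefix code with these lengths CANNOT exist.

Kraft sum = 1.30859375. Not satisfied.


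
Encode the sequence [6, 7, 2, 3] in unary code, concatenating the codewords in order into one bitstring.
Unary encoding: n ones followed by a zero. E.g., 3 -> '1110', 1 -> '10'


Encode each number as n ones followed by a terminating 0:
  6 -> 1111110 (7 bits)
  7 -> 11111110 (8 bits)
  2 -> 110 (3 bits)
  3 -> 1110 (4 bits)
Total length = 7 + 8 + 3 + 4 = 22 bits.

Unary([6, 7, 2, 3]) = 1111110111111101101110 (22 bits)


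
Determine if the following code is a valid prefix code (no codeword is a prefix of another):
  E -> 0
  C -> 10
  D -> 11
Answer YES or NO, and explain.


Checking each pair (does one codeword prefix another?):
  E='0' vs C='10': no prefix
  E='0' vs D='11': no prefix
  C='10' vs E='0': no prefix
  C='10' vs D='11': no prefix
  D='11' vs E='0': no prefix
  D='11' vs C='10': no prefix
No violation found over all pairs.

YES -- this is a valid prefix code. No codeword is a prefix of any other codeword.


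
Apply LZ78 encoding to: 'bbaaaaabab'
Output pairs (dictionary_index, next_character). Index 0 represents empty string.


LZ78 encoding steps:
Dictionary: {0: ''}
Step 1: w='' (idx 0), next='b' -> output (0, 'b'), add 'b' as idx 1
Step 2: w='b' (idx 1), next='a' -> output (1, 'a'), add 'ba' as idx 2
Step 3: w='' (idx 0), next='a' -> output (0, 'a'), add 'a' as idx 3
Step 4: w='a' (idx 3), next='a' -> output (3, 'a'), add 'aa' as idx 4
Step 5: w='a' (idx 3), next='b' -> output (3, 'b'), add 'ab' as idx 5
Step 6: w='ab' (idx 5), end of input -> output (5, '')


Encoded: [(0, 'b'), (1, 'a'), (0, 'a'), (3, 'a'), (3, 'b'), (5, '')]


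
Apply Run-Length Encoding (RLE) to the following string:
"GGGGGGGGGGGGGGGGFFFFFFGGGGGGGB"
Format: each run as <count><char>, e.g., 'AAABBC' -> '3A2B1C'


Scanning runs left to right:
  i=0: run of 'G' x 16 -> '16G'
  i=16: run of 'F' x 6 -> '6F'
  i=22: run of 'G' x 7 -> '7G'
  i=29: run of 'B' x 1 -> '1B'

RLE = 16G6F7G1B


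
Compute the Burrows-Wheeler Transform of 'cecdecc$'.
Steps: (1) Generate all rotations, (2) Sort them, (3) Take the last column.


Rotations (sorted):
  0: $cecdecc -> last char: c
  1: c$cecdec -> last char: c
  2: cc$cecde -> last char: e
  3: cdecc$ce -> last char: e
  4: cecdecc$ -> last char: $
  5: decc$cec -> last char: c
  6: ecc$cecd -> last char: d
  7: ecdecc$c -> last char: c


BWT = ccee$cdc


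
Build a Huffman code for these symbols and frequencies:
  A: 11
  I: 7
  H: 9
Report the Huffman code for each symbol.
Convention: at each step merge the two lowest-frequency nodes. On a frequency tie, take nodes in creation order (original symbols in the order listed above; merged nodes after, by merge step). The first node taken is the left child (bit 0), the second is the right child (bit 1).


Huffman tree construction:
Step 1: Merge I(7) + H(9) = 16
Step 2: Merge A(11) + (I+H)(16) = 27
Read each symbol's code off the tree from the root (left child = 0, right child = 1).

Codes:
  A: 0 (length 1)
  I: 10 (length 2)
  H: 11 (length 2)
Average code length: 43/27 = 1.5926 bits/symbol


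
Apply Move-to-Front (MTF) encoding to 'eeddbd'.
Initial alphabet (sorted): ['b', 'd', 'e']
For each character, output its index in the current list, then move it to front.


MTF encoding:
'e': index 2 in ['b', 'd', 'e'] -> ['e', 'b', 'd']
'e': index 0 in ['e', 'b', 'd'] -> ['e', 'b', 'd']
'd': index 2 in ['e', 'b', 'd'] -> ['d', 'e', 'b']
'd': index 0 in ['d', 'e', 'b'] -> ['d', 'e', 'b']
'b': index 2 in ['d', 'e', 'b'] -> ['b', 'd', 'e']
'd': index 1 in ['b', 'd', 'e'] -> ['d', 'b', 'e']


Output: [2, 0, 2, 0, 2, 1]


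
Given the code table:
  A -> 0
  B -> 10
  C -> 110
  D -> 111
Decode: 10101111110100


Decoding:
10 -> B
10 -> B
111 -> D
111 -> D
0 -> A
10 -> B
0 -> A


Result: BBDDABA


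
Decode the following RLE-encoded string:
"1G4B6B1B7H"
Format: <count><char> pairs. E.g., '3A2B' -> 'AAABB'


Expanding each <count><char> pair:
  1G -> 'G'
  4B -> 'BBBB'
  6B -> 'BBBBBB'
  1B -> 'B'
  7H -> 'HHHHHHH'

Decoded = GBBBBBBBBBBBHHHHHHH


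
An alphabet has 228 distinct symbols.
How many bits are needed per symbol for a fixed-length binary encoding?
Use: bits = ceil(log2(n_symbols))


log2(228) = 7.8329
Bracket: 2^7 = 128 < 228 <= 2^8 = 256
So ceil(log2(228)) = 8

bits = ceil(log2(228)) = ceil(7.8329) = 8 bits


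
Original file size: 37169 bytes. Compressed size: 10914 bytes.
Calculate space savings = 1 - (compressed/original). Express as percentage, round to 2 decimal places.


ratio = compressed/original = 10914/37169 = 0.293632
savings = 1 - ratio = 1 - 0.293632 = 0.706368
as a percentage: 0.706368 * 100 = 70.64%

Space savings = 1 - 10914/37169 = 70.64%


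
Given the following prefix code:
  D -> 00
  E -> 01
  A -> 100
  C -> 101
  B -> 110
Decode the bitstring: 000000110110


Decoding step by step:
Bits 00 -> D
Bits 00 -> D
Bits 00 -> D
Bits 110 -> B
Bits 110 -> B


Decoded message: DDDBB


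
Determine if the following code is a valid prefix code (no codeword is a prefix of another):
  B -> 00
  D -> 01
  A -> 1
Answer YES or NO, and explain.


Checking each pair (does one codeword prefix another?):
  B='00' vs D='01': no prefix
  B='00' vs A='1': no prefix
  D='01' vs B='00': no prefix
  D='01' vs A='1': no prefix
  A='1' vs B='00': no prefix
  A='1' vs D='01': no prefix
No violation found over all pairs.

YES -- this is a valid prefix code. No codeword is a prefix of any other codeword.


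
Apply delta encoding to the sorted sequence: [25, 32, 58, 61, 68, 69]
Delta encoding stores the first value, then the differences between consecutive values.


First value: 25
Deltas:
  32 - 25 = 7
  58 - 32 = 26
  61 - 58 = 3
  68 - 61 = 7
  69 - 68 = 1


Delta encoded: [25, 7, 26, 3, 7, 1]


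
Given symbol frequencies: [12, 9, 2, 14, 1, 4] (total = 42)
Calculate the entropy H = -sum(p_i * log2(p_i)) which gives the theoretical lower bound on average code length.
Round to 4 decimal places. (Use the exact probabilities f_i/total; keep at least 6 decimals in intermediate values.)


Per-symbol terms -p_i * log2(p_i) with p_i = f_i/42:
  p = 12/42 = 0.285714: log2(p) = -1.807355, -p*log2(p) = 0.516387
  p = 9/42 = 0.214286: log2(p) = -2.222392, -p*log2(p) = 0.476227
  p = 2/42 = 0.047619: log2(p) = -4.392317, -p*log2(p) = 0.209158
  p = 14/42 = 0.333333: log2(p) = -1.584963, -p*log2(p) = 0.528321
  p = 1/42 = 0.023810: log2(p) = -5.392317, -p*log2(p) = 0.128389
  p = 4/42 = 0.095238: log2(p) = -3.392317, -p*log2(p) = 0.323078
H = 0.516387 + 0.476227 + 0.209158 + 0.528321 + 0.128389 + 0.323078 = 2.181560

H = 2.1816 bits/symbol


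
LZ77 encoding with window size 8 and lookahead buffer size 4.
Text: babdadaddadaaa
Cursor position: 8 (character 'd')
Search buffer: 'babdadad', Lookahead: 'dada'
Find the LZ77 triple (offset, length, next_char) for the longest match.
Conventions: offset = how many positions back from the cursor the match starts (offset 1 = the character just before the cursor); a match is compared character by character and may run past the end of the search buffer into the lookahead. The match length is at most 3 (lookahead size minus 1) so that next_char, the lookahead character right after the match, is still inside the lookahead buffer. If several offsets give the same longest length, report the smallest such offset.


Try each offset into the search buffer:
  offset=1 (pos 7, char 'd'): match length 1
  offset=2 (pos 6, char 'a'): match length 0
  offset=3 (pos 5, char 'd'): match length 3
  offset=4 (pos 4, char 'a'): match length 0
  offset=5 (pos 3, char 'd'): match length 3
  offset=6 (pos 2, char 'b'): match length 0
  offset=7 (pos 1, char 'a'): match length 0
  offset=8 (pos 0, char 'b'): match length 0
Longest match has length 3, found at offsets 3, 5; take the smallest, offset 3.
next_char = character at position 8 + 3 = 11 -> 'a'

Best match: offset=3, length=3 (matching 'dad' starting at position 5)
LZ77 triple: (3, 3, 'a')


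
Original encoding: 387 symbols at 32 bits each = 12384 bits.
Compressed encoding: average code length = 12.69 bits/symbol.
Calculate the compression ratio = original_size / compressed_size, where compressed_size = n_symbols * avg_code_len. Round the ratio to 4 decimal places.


original_size = n_symbols * orig_bits = 387 * 32 = 12384 bits
compressed_size = n_symbols * avg_code_len = 387 * 12.69 = 4911.03 bits
ratio = original_size / compressed_size = 12384 / 4911.03 = 2.5217

Compression ratio = 2.5217


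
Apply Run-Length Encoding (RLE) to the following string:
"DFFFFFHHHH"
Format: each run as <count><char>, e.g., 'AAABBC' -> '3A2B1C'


Scanning runs left to right:
  i=0: run of 'D' x 1 -> '1D'
  i=1: run of 'F' x 5 -> '5F'
  i=6: run of 'H' x 4 -> '4H'

RLE = 1D5F4H


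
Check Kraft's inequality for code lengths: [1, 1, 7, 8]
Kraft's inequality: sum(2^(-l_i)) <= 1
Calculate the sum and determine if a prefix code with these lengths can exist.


Sum = 2^(-1) + 2^(-1) + 2^(-7) + 2^(-8)
    = 0.5 + 0.5 + 0.0078125 + 0.00390625
    = 259/256 = 1.01171875
Since 1.01171875 > 1, Kraft's inequality is NOT satisfied.
A prefix code with these lengths CANNOT exist.

Kraft sum = 1.01171875. Not satisfied.


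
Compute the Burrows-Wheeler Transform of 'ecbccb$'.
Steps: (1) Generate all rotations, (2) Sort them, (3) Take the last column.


Rotations (sorted):
  0: $ecbccb -> last char: b
  1: b$ecbcc -> last char: c
  2: bccb$ec -> last char: c
  3: cb$ecbc -> last char: c
  4: cbccb$e -> last char: e
  5: ccb$ecb -> last char: b
  6: ecbccb$ -> last char: $


BWT = bccceb$


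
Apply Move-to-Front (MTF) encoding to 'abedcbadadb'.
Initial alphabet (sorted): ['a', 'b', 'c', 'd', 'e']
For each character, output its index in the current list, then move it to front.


MTF encoding:
'a': index 0 in ['a', 'b', 'c', 'd', 'e'] -> ['a', 'b', 'c', 'd', 'e']
'b': index 1 in ['a', 'b', 'c', 'd', 'e'] -> ['b', 'a', 'c', 'd', 'e']
'e': index 4 in ['b', 'a', 'c', 'd', 'e'] -> ['e', 'b', 'a', 'c', 'd']
'd': index 4 in ['e', 'b', 'a', 'c', 'd'] -> ['d', 'e', 'b', 'a', 'c']
'c': index 4 in ['d', 'e', 'b', 'a', 'c'] -> ['c', 'd', 'e', 'b', 'a']
'b': index 3 in ['c', 'd', 'e', 'b', 'a'] -> ['b', 'c', 'd', 'e', 'a']
'a': index 4 in ['b', 'c', 'd', 'e', 'a'] -> ['a', 'b', 'c', 'd', 'e']
'd': index 3 in ['a', 'b', 'c', 'd', 'e'] -> ['d', 'a', 'b', 'c', 'e']
'a': index 1 in ['d', 'a', 'b', 'c', 'e'] -> ['a', 'd', 'b', 'c', 'e']
'd': index 1 in ['a', 'd', 'b', 'c', 'e'] -> ['d', 'a', 'b', 'c', 'e']
'b': index 2 in ['d', 'a', 'b', 'c', 'e'] -> ['b', 'd', 'a', 'c', 'e']


Output: [0, 1, 4, 4, 4, 3, 4, 3, 1, 1, 2]


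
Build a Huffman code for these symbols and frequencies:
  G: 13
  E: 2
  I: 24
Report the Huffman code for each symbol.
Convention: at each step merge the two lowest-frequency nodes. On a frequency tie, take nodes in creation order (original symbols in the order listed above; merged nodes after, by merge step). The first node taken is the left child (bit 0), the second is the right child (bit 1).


Huffman tree construction:
Step 1: Merge E(2) + G(13) = 15
Step 2: Merge (E+G)(15) + I(24) = 39
Read each symbol's code off the tree from the root (left child = 0, right child = 1).

Codes:
  G: 01 (length 2)
  E: 00 (length 2)
  I: 1 (length 1)
Average code length: 54/39 = 1.3846 bits/symbol


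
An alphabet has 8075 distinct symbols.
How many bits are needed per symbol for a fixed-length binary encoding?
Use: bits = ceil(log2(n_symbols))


log2(8075) = 12.9792
Bracket: 2^12 = 4096 < 8075 <= 2^13 = 8192
So ceil(log2(8075)) = 13

bits = ceil(log2(8075)) = ceil(12.9792) = 13 bits


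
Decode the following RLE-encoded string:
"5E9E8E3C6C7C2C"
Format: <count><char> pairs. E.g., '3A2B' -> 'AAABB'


Expanding each <count><char> pair:
  5E -> 'EEEEE'
  9E -> 'EEEEEEEEE'
  8E -> 'EEEEEEEE'
  3C -> 'CCC'
  6C -> 'CCCCCC'
  7C -> 'CCCCCCC'
  2C -> 'CC'

Decoded = EEEEEEEEEEEEEEEEEEEEEECCCCCCCCCCCCCCCCCC


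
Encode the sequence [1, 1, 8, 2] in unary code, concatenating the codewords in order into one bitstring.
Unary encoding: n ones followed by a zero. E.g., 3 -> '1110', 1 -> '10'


Encode each number as n ones followed by a terminating 0:
  1 -> 10 (2 bits)
  1 -> 10 (2 bits)
  8 -> 111111110 (9 bits)
  2 -> 110 (3 bits)
Total length = 2 + 2 + 9 + 3 = 16 bits.

Unary([1, 1, 8, 2]) = 1010111111110110 (16 bits)


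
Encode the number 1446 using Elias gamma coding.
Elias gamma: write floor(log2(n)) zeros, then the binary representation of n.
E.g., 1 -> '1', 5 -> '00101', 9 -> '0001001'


num_bits = floor(log2(1446)) + 1 = 11
leading_zeros = num_bits - 1 = 10
binary(1446) = 10110100110

Elias gamma(1446) = '0000000000' + '10110100110' = 000000000010110100110 (21 bits)


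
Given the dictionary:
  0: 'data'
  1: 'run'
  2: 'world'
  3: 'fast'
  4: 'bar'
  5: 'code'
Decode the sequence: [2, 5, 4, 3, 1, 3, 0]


Look up each index in the dictionary:
  2 -> 'world'
  5 -> 'code'
  4 -> 'bar'
  3 -> 'fast'
  1 -> 'run'
  3 -> 'fast'
  0 -> 'data'

Decoded: "world code bar fast run fast data"


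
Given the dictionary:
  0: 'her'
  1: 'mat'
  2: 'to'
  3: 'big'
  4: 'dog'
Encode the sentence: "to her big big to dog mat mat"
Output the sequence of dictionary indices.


Look up each word in the dictionary:
  'to' -> 2
  'her' -> 0
  'big' -> 3
  'big' -> 3
  'to' -> 2
  'dog' -> 4
  'mat' -> 1
  'mat' -> 1

Encoded: [2, 0, 3, 3, 2, 4, 1, 1]


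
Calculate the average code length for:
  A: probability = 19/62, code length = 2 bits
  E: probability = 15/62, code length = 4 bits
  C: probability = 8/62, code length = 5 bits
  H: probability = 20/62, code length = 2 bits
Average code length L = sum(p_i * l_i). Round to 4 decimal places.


Weighted contributions p_i * l_i:
  A: (19/62) * 2 = 38/62
  E: (15/62) * 4 = 60/62
  C: (8/62) * 5 = 40/62
  H: (20/62) * 2 = 40/62
Sum = (38 + 60 + 40 + 40)/62 = 178/62

L = 178/62 = 2.8710 bits/symbol


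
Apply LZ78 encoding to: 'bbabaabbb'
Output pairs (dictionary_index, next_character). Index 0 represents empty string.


LZ78 encoding steps:
Dictionary: {0: ''}
Step 1: w='' (idx 0), next='b' -> output (0, 'b'), add 'b' as idx 1
Step 2: w='b' (idx 1), next='a' -> output (1, 'a'), add 'ba' as idx 2
Step 3: w='ba' (idx 2), next='a' -> output (2, 'a'), add 'baa' as idx 3
Step 4: w='b' (idx 1), next='b' -> output (1, 'b'), add 'bb' as idx 4
Step 5: w='b' (idx 1), end of input -> output (1, '')


Encoded: [(0, 'b'), (1, 'a'), (2, 'a'), (1, 'b'), (1, '')]


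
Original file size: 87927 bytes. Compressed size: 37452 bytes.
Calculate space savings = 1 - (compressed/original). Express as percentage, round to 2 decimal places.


ratio = compressed/original = 37452/87927 = 0.425944
savings = 1 - ratio = 1 - 0.425944 = 0.574056
as a percentage: 0.574056 * 100 = 57.41%

Space savings = 1 - 37452/87927 = 57.41%


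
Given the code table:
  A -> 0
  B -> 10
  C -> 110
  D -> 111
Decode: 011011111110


Decoding:
0 -> A
110 -> C
111 -> D
111 -> D
10 -> B


Result: ACDDB


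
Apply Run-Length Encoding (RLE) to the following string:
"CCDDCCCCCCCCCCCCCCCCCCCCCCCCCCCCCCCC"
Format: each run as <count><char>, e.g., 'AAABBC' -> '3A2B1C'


Scanning runs left to right:
  i=0: run of 'C' x 2 -> '2C'
  i=2: run of 'D' x 2 -> '2D'
  i=4: run of 'C' x 32 -> '32C'

RLE = 2C2D32C


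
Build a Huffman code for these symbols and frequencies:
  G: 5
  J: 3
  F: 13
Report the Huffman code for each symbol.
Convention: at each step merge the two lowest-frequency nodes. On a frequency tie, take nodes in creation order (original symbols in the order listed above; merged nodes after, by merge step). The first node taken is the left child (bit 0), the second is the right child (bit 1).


Huffman tree construction:
Step 1: Merge J(3) + G(5) = 8
Step 2: Merge (J+G)(8) + F(13) = 21
Read each symbol's code off the tree from the root (left child = 0, right child = 1).

Codes:
  G: 01 (length 2)
  J: 00 (length 2)
  F: 1 (length 1)
Average code length: 29/21 = 1.3810 bits/symbol


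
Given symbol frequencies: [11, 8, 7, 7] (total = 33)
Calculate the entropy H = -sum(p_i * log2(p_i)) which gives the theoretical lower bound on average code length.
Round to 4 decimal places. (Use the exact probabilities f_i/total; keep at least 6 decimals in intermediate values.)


Per-symbol terms -p_i * log2(p_i) with p_i = f_i/33:
  p = 11/33 = 0.333333: log2(p) = -1.584963, -p*log2(p) = 0.528321
  p = 8/33 = 0.242424: log2(p) = -2.044394, -p*log2(p) = 0.495611
  p = 7/33 = 0.212121: log2(p) = -2.237039, -p*log2(p) = 0.474523
  p = 7/33 = 0.212121: log2(p) = -2.237039, -p*log2(p) = 0.474523
H = 0.528321 + 0.495611 + 0.474523 + 0.474523 = 1.972978

H = 1.973 bits/symbol


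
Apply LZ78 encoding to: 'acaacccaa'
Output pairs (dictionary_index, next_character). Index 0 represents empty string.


LZ78 encoding steps:
Dictionary: {0: ''}
Step 1: w='' (idx 0), next='a' -> output (0, 'a'), add 'a' as idx 1
Step 2: w='' (idx 0), next='c' -> output (0, 'c'), add 'c' as idx 2
Step 3: w='a' (idx 1), next='a' -> output (1, 'a'), add 'aa' as idx 3
Step 4: w='c' (idx 2), next='c' -> output (2, 'c'), add 'cc' as idx 4
Step 5: w='c' (idx 2), next='a' -> output (2, 'a'), add 'ca' as idx 5
Step 6: w='a' (idx 1), end of input -> output (1, '')


Encoded: [(0, 'a'), (0, 'c'), (1, 'a'), (2, 'c'), (2, 'a'), (1, '')]


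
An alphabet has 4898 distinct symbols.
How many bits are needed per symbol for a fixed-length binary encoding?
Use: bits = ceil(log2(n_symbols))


log2(4898) = 12.258
Bracket: 2^12 = 4096 < 4898 <= 2^13 = 8192
So ceil(log2(4898)) = 13

bits = ceil(log2(4898)) = ceil(12.258) = 13 bits


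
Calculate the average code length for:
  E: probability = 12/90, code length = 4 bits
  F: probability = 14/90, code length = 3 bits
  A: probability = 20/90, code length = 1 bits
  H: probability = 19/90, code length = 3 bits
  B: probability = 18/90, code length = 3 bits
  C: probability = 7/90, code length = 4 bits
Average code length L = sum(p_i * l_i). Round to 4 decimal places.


Weighted contributions p_i * l_i:
  E: (12/90) * 4 = 48/90
  F: (14/90) * 3 = 42/90
  A: (20/90) * 1 = 20/90
  H: (19/90) * 3 = 57/90
  B: (18/90) * 3 = 54/90
  C: (7/90) * 4 = 28/90
Sum = (48 + 42 + 20 + 57 + 54 + 28)/90 = 249/90

L = 249/90 = 2.7667 bits/symbol


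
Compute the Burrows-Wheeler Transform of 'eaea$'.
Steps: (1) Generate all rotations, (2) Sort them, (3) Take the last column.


Rotations (sorted):
  0: $eaea -> last char: a
  1: a$eae -> last char: e
  2: aea$e -> last char: e
  3: ea$ea -> last char: a
  4: eaea$ -> last char: $


BWT = aeea$


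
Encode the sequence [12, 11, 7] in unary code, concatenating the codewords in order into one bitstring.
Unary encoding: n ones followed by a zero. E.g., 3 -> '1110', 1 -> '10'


Encode each number as n ones followed by a terminating 0:
  12 -> 1111111111110 (13 bits)
  11 -> 111111111110 (12 bits)
  7 -> 11111110 (8 bits)
Total length = 13 + 12 + 8 = 33 bits.

Unary([12, 11, 7]) = 111111111111011111111111011111110 (33 bits)


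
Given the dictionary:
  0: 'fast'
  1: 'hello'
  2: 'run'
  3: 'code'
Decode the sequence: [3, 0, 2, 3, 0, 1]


Look up each index in the dictionary:
  3 -> 'code'
  0 -> 'fast'
  2 -> 'run'
  3 -> 'code'
  0 -> 'fast'
  1 -> 'hello'

Decoded: "code fast run code fast hello"


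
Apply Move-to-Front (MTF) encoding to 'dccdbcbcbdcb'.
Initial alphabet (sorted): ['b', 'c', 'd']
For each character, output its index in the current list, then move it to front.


MTF encoding:
'd': index 2 in ['b', 'c', 'd'] -> ['d', 'b', 'c']
'c': index 2 in ['d', 'b', 'c'] -> ['c', 'd', 'b']
'c': index 0 in ['c', 'd', 'b'] -> ['c', 'd', 'b']
'd': index 1 in ['c', 'd', 'b'] -> ['d', 'c', 'b']
'b': index 2 in ['d', 'c', 'b'] -> ['b', 'd', 'c']
'c': index 2 in ['b', 'd', 'c'] -> ['c', 'b', 'd']
'b': index 1 in ['c', 'b', 'd'] -> ['b', 'c', 'd']
'c': index 1 in ['b', 'c', 'd'] -> ['c', 'b', 'd']
'b': index 1 in ['c', 'b', 'd'] -> ['b', 'c', 'd']
'd': index 2 in ['b', 'c', 'd'] -> ['d', 'b', 'c']
'c': index 2 in ['d', 'b', 'c'] -> ['c', 'd', 'b']
'b': index 2 in ['c', 'd', 'b'] -> ['b', 'c', 'd']


Output: [2, 2, 0, 1, 2, 2, 1, 1, 1, 2, 2, 2]


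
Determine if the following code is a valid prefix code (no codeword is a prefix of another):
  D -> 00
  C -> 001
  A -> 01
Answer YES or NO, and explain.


Checking each pair (does one codeword prefix another?):
  D='00' vs C='001': prefix -- VIOLATION

NO -- this is NOT a valid prefix code. D (00) is a prefix of C (001).


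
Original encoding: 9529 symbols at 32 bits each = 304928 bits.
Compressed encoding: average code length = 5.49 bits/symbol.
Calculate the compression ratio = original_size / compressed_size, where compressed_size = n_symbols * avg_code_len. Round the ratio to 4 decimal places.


original_size = n_symbols * orig_bits = 9529 * 32 = 304928 bits
compressed_size = n_symbols * avg_code_len = 9529 * 5.49 = 52314.21 bits
ratio = original_size / compressed_size = 304928 / 52314.21 = 5.8288

Compression ratio = 5.8288


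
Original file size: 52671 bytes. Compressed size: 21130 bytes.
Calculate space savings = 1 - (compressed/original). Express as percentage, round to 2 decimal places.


ratio = compressed/original = 21130/52671 = 0.40117
savings = 1 - ratio = 1 - 0.40117 = 0.59883
as a percentage: 0.59883 * 100 = 59.88%

Space savings = 1 - 21130/52671 = 59.88%


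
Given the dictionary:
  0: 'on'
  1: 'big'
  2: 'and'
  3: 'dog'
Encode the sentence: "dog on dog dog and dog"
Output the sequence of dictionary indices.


Look up each word in the dictionary:
  'dog' -> 3
  'on' -> 0
  'dog' -> 3
  'dog' -> 3
  'and' -> 2
  'dog' -> 3

Encoded: [3, 0, 3, 3, 2, 3]


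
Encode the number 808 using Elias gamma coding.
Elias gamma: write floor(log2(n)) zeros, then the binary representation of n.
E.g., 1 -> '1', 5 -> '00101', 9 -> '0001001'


num_bits = floor(log2(808)) + 1 = 10
leading_zeros = num_bits - 1 = 9
binary(808) = 1100101000

Elias gamma(808) = '000000000' + '1100101000' = 0000000001100101000 (19 bits)


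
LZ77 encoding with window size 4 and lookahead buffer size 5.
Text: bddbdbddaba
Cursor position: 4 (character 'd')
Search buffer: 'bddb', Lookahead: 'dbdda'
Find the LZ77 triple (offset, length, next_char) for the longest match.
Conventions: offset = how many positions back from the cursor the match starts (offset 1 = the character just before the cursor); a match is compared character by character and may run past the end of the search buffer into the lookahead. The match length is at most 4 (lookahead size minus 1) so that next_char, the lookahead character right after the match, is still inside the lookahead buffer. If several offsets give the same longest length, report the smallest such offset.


Try each offset into the search buffer:
  offset=1 (pos 3, char 'b'): match length 0
  offset=2 (pos 2, char 'd'): match length 3
  offset=3 (pos 1, char 'd'): match length 1
  offset=4 (pos 0, char 'b'): match length 0
Longest match has length 3 at offset 2.
next_char = character at position 4 + 3 = 7 -> 'd'

Best match: offset=2, length=3 (matching 'dbd' starting at position 2)
LZ77 triple: (2, 3, 'd')


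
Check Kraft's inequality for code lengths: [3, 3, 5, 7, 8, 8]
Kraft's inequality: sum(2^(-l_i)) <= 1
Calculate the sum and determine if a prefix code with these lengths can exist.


Sum = 2^(-3) + 2^(-3) + 2^(-5) + 2^(-7) + 2^(-8) + 2^(-8)
    = 0.125 + 0.125 + 0.03125 + 0.0078125 + 0.00390625 + 0.00390625
    = 76/256 = 0.296875
Since 0.296875 <= 1, Kraft's inequality IS satisfied.
A prefix code with these lengths CAN exist.

Kraft sum = 0.296875. Satisfied.


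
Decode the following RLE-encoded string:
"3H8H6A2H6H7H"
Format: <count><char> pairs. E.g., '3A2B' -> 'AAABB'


Expanding each <count><char> pair:
  3H -> 'HHH'
  8H -> 'HHHHHHHH'
  6A -> 'AAAAAA'
  2H -> 'HH'
  6H -> 'HHHHHH'
  7H -> 'HHHHHHH'

Decoded = HHHHHHHHHHHAAAAAAHHHHHHHHHHHHHHH


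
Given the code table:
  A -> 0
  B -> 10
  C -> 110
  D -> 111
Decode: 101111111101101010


Decoding:
10 -> B
111 -> D
111 -> D
110 -> C
110 -> C
10 -> B
10 -> B


Result: BDDCCBB


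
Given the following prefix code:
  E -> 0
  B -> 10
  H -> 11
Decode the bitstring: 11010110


Decoding step by step:
Bits 11 -> H
Bits 0 -> E
Bits 10 -> B
Bits 11 -> H
Bits 0 -> E


Decoded message: HEBHE


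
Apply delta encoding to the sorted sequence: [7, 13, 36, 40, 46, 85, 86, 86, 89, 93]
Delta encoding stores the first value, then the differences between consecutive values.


First value: 7
Deltas:
  13 - 7 = 6
  36 - 13 = 23
  40 - 36 = 4
  46 - 40 = 6
  85 - 46 = 39
  86 - 85 = 1
  86 - 86 = 0
  89 - 86 = 3
  93 - 89 = 4


Delta encoded: [7, 6, 23, 4, 6, 39, 1, 0, 3, 4]


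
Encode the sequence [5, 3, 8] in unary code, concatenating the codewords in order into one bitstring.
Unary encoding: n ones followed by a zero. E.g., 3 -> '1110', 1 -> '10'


Encode each number as n ones followed by a terminating 0:
  5 -> 111110 (6 bits)
  3 -> 1110 (4 bits)
  8 -> 111111110 (9 bits)
Total length = 6 + 4 + 9 = 19 bits.

Unary([5, 3, 8]) = 1111101110111111110 (19 bits)


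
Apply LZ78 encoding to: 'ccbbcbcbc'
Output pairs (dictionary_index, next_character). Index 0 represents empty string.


LZ78 encoding steps:
Dictionary: {0: ''}
Step 1: w='' (idx 0), next='c' -> output (0, 'c'), add 'c' as idx 1
Step 2: w='c' (idx 1), next='b' -> output (1, 'b'), add 'cb' as idx 2
Step 3: w='' (idx 0), next='b' -> output (0, 'b'), add 'b' as idx 3
Step 4: w='cb' (idx 2), next='c' -> output (2, 'c'), add 'cbc' as idx 4
Step 5: w='b' (idx 3), next='c' -> output (3, 'c'), add 'bc' as idx 5


Encoded: [(0, 'c'), (1, 'b'), (0, 'b'), (2, 'c'), (3, 'c')]
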